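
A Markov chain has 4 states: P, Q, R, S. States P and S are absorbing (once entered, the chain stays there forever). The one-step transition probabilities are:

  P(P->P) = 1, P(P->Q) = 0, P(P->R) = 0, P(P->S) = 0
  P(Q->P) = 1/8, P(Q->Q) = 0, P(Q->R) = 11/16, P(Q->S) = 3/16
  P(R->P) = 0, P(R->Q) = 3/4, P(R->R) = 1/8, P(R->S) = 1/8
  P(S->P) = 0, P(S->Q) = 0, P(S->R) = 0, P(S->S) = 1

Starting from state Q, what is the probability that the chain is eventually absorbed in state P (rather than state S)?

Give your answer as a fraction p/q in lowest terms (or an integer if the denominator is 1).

Let a_i = P(absorbed in P | start in state i).
Boundary conditions: a_P = 1, a_S = 0.
For each transient state i, a_i = sum_j P(i->j) * a_j:
  a_Q = 1/8*a_P + 0*a_Q + 11/16*a_R + 3/16*a_S
  a_R = 0*a_P + 3/4*a_Q + 1/8*a_R + 1/8*a_S

Substituting a_P = 1 and a_S = 0, rearrange to (I - Q) a = r where r[i] = P(i -> P):
  [1, -11/16] . (a_Q, a_R) = 1/8
  [-3/4, 7/8] . (a_Q, a_R) = 0

Solving yields:
  a_Q = 7/23
  a_R = 6/23

Starting state is Q, so the absorption probability is a_Q = 7/23.

Answer: 7/23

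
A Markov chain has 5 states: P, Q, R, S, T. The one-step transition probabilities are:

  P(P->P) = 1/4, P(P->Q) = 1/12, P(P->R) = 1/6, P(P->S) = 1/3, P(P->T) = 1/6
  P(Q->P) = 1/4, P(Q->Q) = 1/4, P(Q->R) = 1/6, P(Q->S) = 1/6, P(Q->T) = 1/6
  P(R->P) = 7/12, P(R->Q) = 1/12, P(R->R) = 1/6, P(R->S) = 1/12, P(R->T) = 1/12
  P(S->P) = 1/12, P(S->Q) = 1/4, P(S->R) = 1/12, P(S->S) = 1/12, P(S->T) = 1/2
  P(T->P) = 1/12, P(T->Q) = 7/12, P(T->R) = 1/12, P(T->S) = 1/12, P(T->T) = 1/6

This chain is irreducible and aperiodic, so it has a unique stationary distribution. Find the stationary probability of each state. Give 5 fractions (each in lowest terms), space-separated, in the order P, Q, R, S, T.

The stationary distribution satisfies pi = pi * P, i.e.:
  pi_P = 1/4*pi_P + 1/4*pi_Q + 7/12*pi_R + 1/12*pi_S + 1/12*pi_T
  pi_Q = 1/12*pi_P + 1/4*pi_Q + 1/12*pi_R + 1/4*pi_S + 7/12*pi_T
  pi_R = 1/6*pi_P + 1/6*pi_Q + 1/6*pi_R + 1/12*pi_S + 1/12*pi_T
  pi_S = 1/3*pi_P + 1/6*pi_Q + 1/12*pi_R + 1/12*pi_S + 1/12*pi_T
  pi_T = 1/6*pi_P + 1/6*pi_Q + 1/12*pi_R + 1/2*pi_S + 1/6*pi_T
with normalization: pi_P + pi_Q + pi_R + pi_S + pi_T = 1.

Using the first 4 balance equations plus normalization, the linear system A*pi = b is:
  [-3/4, 1/4, 7/12, 1/12, 1/12] . pi = 0
  [1/12, -3/4, 1/12, 1/4, 7/12] . pi = 0
  [1/6, 1/6, -5/6, 1/12, 1/12] . pi = 0
  [1/3, 1/6, 1/12, -11/12, 1/12] . pi = 0
  [1, 1, 1, 1, 1] . pi = 1

Solving yields:
  pi_P = 55/236
  pi_Q = 61/236
  pi_R = 8/59
  pi_S = 77/472
  pi_T = 99/472

Verification (pi * P):
  55/236*1/4 + 61/236*1/4 + 8/59*7/12 + 77/472*1/12 + 99/472*1/12 = 55/236 = pi_P  (ok)
  55/236*1/12 + 61/236*1/4 + 8/59*1/12 + 77/472*1/4 + 99/472*7/12 = 61/236 = pi_Q  (ok)
  55/236*1/6 + 61/236*1/6 + 8/59*1/6 + 77/472*1/12 + 99/472*1/12 = 8/59 = pi_R  (ok)
  55/236*1/3 + 61/236*1/6 + 8/59*1/12 + 77/472*1/12 + 99/472*1/12 = 77/472 = pi_S  (ok)
  55/236*1/6 + 61/236*1/6 + 8/59*1/12 + 77/472*1/2 + 99/472*1/6 = 99/472 = pi_T  (ok)

Answer: 55/236 61/236 8/59 77/472 99/472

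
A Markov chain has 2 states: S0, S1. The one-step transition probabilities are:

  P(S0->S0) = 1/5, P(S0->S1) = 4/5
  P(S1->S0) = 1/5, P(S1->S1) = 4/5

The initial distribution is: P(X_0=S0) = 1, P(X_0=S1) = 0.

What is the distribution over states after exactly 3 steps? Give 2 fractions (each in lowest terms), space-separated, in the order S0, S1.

Propagating the distribution step by step (d_{t+1} = d_t * P):
d_0 = (S0=1, S1=0)
  d_1[S0] = 1*1/5 + 0*1/5 = 1/5
  d_1[S1] = 1*4/5 + 0*4/5 = 4/5
d_1 = (S0=1/5, S1=4/5)
  d_2[S0] = 1/5*1/5 + 4/5*1/5 = 1/5
  d_2[S1] = 1/5*4/5 + 4/5*4/5 = 4/5
d_2 = (S0=1/5, S1=4/5)
  d_3[S0] = 1/5*1/5 + 4/5*1/5 = 1/5
  d_3[S1] = 1/5*4/5 + 4/5*4/5 = 4/5
d_3 = (S0=1/5, S1=4/5)

Answer: 1/5 4/5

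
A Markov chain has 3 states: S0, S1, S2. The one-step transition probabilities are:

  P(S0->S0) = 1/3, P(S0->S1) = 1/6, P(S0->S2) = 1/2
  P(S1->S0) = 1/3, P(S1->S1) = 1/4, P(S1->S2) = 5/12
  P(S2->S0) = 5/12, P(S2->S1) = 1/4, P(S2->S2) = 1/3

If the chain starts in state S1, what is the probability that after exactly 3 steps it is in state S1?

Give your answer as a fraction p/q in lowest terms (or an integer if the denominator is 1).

Answer: 379/1728

Derivation:
Computing P^3 by repeated multiplication:
P^1 =
  S0: [1/3, 1/6, 1/2]
  S1: [1/3, 1/4, 5/12]
  S2: [5/12, 1/4, 1/3]
P^2 =
  S0: [3/8, 2/9, 29/72]
  S1: [53/144, 2/9, 59/144]
  S2: [13/36, 31/144, 61/144]
P^3 =
  S0: [317/864, 7/32, 179/432]
  S1: [635/1728, 379/1728, 119/288]
  S2: [637/1728, 95/432, 79/192]

(P^3)[S1 -> S1] = 379/1728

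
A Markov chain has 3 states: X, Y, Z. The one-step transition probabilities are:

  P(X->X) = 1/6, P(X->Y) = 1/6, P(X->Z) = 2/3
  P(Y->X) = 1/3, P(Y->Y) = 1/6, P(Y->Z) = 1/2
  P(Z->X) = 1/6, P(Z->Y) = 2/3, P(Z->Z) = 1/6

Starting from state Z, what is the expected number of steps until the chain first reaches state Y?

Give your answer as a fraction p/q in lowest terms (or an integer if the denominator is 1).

Let h_i = expected steps to first reach Y from state i.
Boundary: h_Y = 0.
First-step equations for the other states:
  h_X = 1 + 1/6*h_X + 1/6*h_Y + 2/3*h_Z
  h_Z = 1 + 1/6*h_X + 2/3*h_Y + 1/6*h_Z

Substituting h_Y = 0 and rearranging gives the linear system (I - Q) h = 1:
  [5/6, -2/3] . (h_X, h_Z) = 1
  [-1/6, 5/6] . (h_X, h_Z) = 1

Solving yields:
  h_X = 18/7
  h_Z = 12/7

Starting state is Z, so the expected hitting time is h_Z = 12/7.

Answer: 12/7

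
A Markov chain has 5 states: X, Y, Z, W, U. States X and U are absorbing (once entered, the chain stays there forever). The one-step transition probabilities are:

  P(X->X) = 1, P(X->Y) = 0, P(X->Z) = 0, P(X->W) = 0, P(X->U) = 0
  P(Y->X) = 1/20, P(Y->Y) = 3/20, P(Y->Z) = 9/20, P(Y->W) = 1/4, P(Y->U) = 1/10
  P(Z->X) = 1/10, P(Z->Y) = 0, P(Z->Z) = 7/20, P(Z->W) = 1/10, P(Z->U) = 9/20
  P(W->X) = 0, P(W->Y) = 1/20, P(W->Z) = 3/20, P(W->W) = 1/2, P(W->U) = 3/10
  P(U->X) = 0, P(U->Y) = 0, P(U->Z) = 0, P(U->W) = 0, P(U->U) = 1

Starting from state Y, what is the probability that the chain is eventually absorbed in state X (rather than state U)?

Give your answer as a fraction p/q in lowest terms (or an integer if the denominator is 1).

Let a_i = P(absorbed in X | start in state i).
Boundary conditions: a_X = 1, a_U = 0.
For each transient state i, a_i = sum_j P(i->j) * a_j:
  a_Y = 1/20*a_X + 3/20*a_Y + 9/20*a_Z + 1/4*a_W + 1/10*a_U
  a_Z = 1/10*a_X + 0*a_Y + 7/20*a_Z + 1/10*a_W + 9/20*a_U
  a_W = 0*a_X + 1/20*a_Y + 3/20*a_Z + 1/2*a_W + 3/10*a_U

Substituting a_X = 1 and a_U = 0, rearrange to (I - Q) a = r where r[i] = P(i -> X):
  [17/20, -9/20, -1/4] . (a_Y, a_Z, a_W) = 1/20
  [0, 13/20, -1/10] . (a_Y, a_Z, a_W) = 1/10
  [-1/20, -3/20, 1/2] . (a_Y, a_Z, a_W) = 0

Solving yields:
  a_Y = 334/2025
  a_Z = 332/2025
  a_W = 133/2025

Starting state is Y, so the absorption probability is a_Y = 334/2025.

Answer: 334/2025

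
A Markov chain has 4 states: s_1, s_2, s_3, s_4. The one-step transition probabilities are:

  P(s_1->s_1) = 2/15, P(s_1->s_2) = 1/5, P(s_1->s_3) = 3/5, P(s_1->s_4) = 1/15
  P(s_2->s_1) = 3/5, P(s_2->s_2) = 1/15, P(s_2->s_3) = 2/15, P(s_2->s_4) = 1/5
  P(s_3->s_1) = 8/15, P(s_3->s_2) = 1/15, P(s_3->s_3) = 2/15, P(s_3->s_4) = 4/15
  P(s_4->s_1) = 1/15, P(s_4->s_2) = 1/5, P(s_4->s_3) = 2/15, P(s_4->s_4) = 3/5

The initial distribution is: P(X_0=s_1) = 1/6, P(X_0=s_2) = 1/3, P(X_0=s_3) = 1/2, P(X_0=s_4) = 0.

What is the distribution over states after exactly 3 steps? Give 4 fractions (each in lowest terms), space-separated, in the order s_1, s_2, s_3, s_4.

Propagating the distribution step by step (d_{t+1} = d_t * P):
d_0 = (s_1=1/6, s_2=1/3, s_3=1/2, s_4=0)
  d_1[s_1] = 1/6*2/15 + 1/3*3/5 + 1/2*8/15 + 0*1/15 = 22/45
  d_1[s_2] = 1/6*1/5 + 1/3*1/15 + 1/2*1/15 + 0*1/5 = 4/45
  d_1[s_3] = 1/6*3/5 + 1/3*2/15 + 1/2*2/15 + 0*2/15 = 19/90
  d_1[s_4] = 1/6*1/15 + 1/3*1/5 + 1/2*4/15 + 0*3/5 = 19/90
d_1 = (s_1=22/45, s_2=4/45, s_3=19/90, s_4=19/90)
  d_2[s_1] = 22/45*2/15 + 4/45*3/5 + 19/90*8/15 + 19/90*1/15 = 331/1350
  d_2[s_2] = 22/45*1/5 + 4/45*1/15 + 19/90*1/15 + 19/90*1/5 = 4/25
  d_2[s_3] = 22/45*3/5 + 4/45*2/15 + 19/90*2/15 + 19/90*2/15 = 244/675
  d_2[s_4] = 22/45*1/15 + 4/45*1/5 + 19/90*4/15 + 19/90*3/5 = 7/30
d_2 = (s_1=331/1350, s_2=4/25, s_3=244/675, s_4=7/30)
  d_3[s_1] = 331/1350*2/15 + 4/25*3/5 + 244/675*8/15 + 7/30*1/15 = 91/270
  d_3[s_2] = 331/1350*1/5 + 4/25*1/15 + 244/675*1/15 + 7/30*1/5 = 1321/10125
  d_3[s_3] = 331/1350*3/5 + 4/25*2/15 + 244/675*2/15 + 7/30*2/15 = 5017/20250
  d_3[s_4] = 331/1350*1/15 + 4/25*1/5 + 244/675*4/15 + 7/30*3/5 = 961/3375
d_3 = (s_1=91/270, s_2=1321/10125, s_3=5017/20250, s_4=961/3375)

Answer: 91/270 1321/10125 5017/20250 961/3375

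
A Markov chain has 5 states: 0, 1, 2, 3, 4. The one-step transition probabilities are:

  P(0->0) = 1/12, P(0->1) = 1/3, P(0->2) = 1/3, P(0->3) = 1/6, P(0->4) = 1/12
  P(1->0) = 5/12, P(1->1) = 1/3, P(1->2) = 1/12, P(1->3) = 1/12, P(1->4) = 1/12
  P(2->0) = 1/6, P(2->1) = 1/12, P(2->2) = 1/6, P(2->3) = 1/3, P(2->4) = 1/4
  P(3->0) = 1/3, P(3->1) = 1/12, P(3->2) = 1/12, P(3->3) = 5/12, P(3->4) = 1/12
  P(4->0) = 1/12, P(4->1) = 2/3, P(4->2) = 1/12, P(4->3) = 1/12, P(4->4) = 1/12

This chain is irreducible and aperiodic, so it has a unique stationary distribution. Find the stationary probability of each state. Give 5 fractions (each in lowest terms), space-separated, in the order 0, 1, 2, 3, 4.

Answer: 551/2274 105/379 119/758 487/2274 83/758

Derivation:
The stationary distribution satisfies pi = pi * P, i.e.:
  pi_0 = 1/12*pi_0 + 5/12*pi_1 + 1/6*pi_2 + 1/3*pi_3 + 1/12*pi_4
  pi_1 = 1/3*pi_0 + 1/3*pi_1 + 1/12*pi_2 + 1/12*pi_3 + 2/3*pi_4
  pi_2 = 1/3*pi_0 + 1/12*pi_1 + 1/6*pi_2 + 1/12*pi_3 + 1/12*pi_4
  pi_3 = 1/6*pi_0 + 1/12*pi_1 + 1/3*pi_2 + 5/12*pi_3 + 1/12*pi_4
  pi_4 = 1/12*pi_0 + 1/12*pi_1 + 1/4*pi_2 + 1/12*pi_3 + 1/12*pi_4
with normalization: pi_0 + pi_1 + pi_2 + pi_3 + pi_4 = 1.

Using the first 4 balance equations plus normalization, the linear system A*pi = b is:
  [-11/12, 5/12, 1/6, 1/3, 1/12] . pi = 0
  [1/3, -2/3, 1/12, 1/12, 2/3] . pi = 0
  [1/3, 1/12, -5/6, 1/12, 1/12] . pi = 0
  [1/6, 1/12, 1/3, -7/12, 1/12] . pi = 0
  [1, 1, 1, 1, 1] . pi = 1

Solving yields:
  pi_0 = 551/2274
  pi_1 = 105/379
  pi_2 = 119/758
  pi_3 = 487/2274
  pi_4 = 83/758

Verification (pi * P):
  551/2274*1/12 + 105/379*5/12 + 119/758*1/6 + 487/2274*1/3 + 83/758*1/12 = 551/2274 = pi_0  (ok)
  551/2274*1/3 + 105/379*1/3 + 119/758*1/12 + 487/2274*1/12 + 83/758*2/3 = 105/379 = pi_1  (ok)
  551/2274*1/3 + 105/379*1/12 + 119/758*1/6 + 487/2274*1/12 + 83/758*1/12 = 119/758 = pi_2  (ok)
  551/2274*1/6 + 105/379*1/12 + 119/758*1/3 + 487/2274*5/12 + 83/758*1/12 = 487/2274 = pi_3  (ok)
  551/2274*1/12 + 105/379*1/12 + 119/758*1/4 + 487/2274*1/12 + 83/758*1/12 = 83/758 = pi_4  (ok)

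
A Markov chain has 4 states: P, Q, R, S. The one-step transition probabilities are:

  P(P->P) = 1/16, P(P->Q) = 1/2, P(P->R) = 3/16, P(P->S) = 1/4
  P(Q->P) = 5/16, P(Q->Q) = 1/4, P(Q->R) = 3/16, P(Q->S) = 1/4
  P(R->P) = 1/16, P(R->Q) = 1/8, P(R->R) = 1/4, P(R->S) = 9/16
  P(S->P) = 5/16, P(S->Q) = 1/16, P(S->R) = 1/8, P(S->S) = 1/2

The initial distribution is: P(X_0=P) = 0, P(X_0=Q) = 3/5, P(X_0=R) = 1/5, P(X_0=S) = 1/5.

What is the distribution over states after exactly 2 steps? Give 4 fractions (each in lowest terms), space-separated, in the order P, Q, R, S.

Propagating the distribution step by step (d_{t+1} = d_t * P):
d_0 = (P=0, Q=3/5, R=1/5, S=1/5)
  d_1[P] = 0*1/16 + 3/5*5/16 + 1/5*1/16 + 1/5*5/16 = 21/80
  d_1[Q] = 0*1/2 + 3/5*1/4 + 1/5*1/8 + 1/5*1/16 = 3/16
  d_1[R] = 0*3/16 + 3/5*3/16 + 1/5*1/4 + 1/5*1/8 = 3/16
  d_1[S] = 0*1/4 + 3/5*1/4 + 1/5*9/16 + 1/5*1/2 = 29/80
d_1 = (P=21/80, Q=3/16, R=3/16, S=29/80)
  d_2[P] = 21/80*1/16 + 3/16*5/16 + 3/16*1/16 + 29/80*5/16 = 1/5
  d_2[Q] = 21/80*1/2 + 3/16*1/4 + 3/16*1/8 + 29/80*1/16 = 287/1280
  d_2[R] = 21/80*3/16 + 3/16*3/16 + 3/16*1/4 + 29/80*1/8 = 113/640
  d_2[S] = 21/80*1/4 + 3/16*1/4 + 3/16*9/16 + 29/80*1/2 = 511/1280
d_2 = (P=1/5, Q=287/1280, R=113/640, S=511/1280)

Answer: 1/5 287/1280 113/640 511/1280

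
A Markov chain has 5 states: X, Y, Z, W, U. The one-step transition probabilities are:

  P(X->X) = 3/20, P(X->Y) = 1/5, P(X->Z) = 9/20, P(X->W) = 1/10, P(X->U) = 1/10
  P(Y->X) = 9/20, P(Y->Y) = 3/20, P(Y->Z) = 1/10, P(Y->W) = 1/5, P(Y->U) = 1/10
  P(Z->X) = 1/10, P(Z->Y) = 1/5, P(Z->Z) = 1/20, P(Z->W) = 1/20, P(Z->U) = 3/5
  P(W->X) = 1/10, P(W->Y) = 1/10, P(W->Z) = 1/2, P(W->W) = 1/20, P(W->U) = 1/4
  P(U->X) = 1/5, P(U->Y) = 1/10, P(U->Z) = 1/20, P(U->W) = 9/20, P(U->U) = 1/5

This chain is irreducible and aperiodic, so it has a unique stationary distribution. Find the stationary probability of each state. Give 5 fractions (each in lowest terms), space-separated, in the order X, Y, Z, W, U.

Answer: 22728/121343 17927/121343 52471/242686 22624/121343 63657/242686

Derivation:
The stationary distribution satisfies pi = pi * P, i.e.:
  pi_X = 3/20*pi_X + 9/20*pi_Y + 1/10*pi_Z + 1/10*pi_W + 1/5*pi_U
  pi_Y = 1/5*pi_X + 3/20*pi_Y + 1/5*pi_Z + 1/10*pi_W + 1/10*pi_U
  pi_Z = 9/20*pi_X + 1/10*pi_Y + 1/20*pi_Z + 1/2*pi_W + 1/20*pi_U
  pi_W = 1/10*pi_X + 1/5*pi_Y + 1/20*pi_Z + 1/20*pi_W + 9/20*pi_U
  pi_U = 1/10*pi_X + 1/10*pi_Y + 3/5*pi_Z + 1/4*pi_W + 1/5*pi_U
with normalization: pi_X + pi_Y + pi_Z + pi_W + pi_U = 1.

Using the first 4 balance equations plus normalization, the linear system A*pi = b is:
  [-17/20, 9/20, 1/10, 1/10, 1/5] . pi = 0
  [1/5, -17/20, 1/5, 1/10, 1/10] . pi = 0
  [9/20, 1/10, -19/20, 1/2, 1/20] . pi = 0
  [1/10, 1/5, 1/20, -19/20, 9/20] . pi = 0
  [1, 1, 1, 1, 1] . pi = 1

Solving yields:
  pi_X = 22728/121343
  pi_Y = 17927/121343
  pi_Z = 52471/242686
  pi_W = 22624/121343
  pi_U = 63657/242686

Verification (pi * P):
  22728/121343*3/20 + 17927/121343*9/20 + 52471/242686*1/10 + 22624/121343*1/10 + 63657/242686*1/5 = 22728/121343 = pi_X  (ok)
  22728/121343*1/5 + 17927/121343*3/20 + 52471/242686*1/5 + 22624/121343*1/10 + 63657/242686*1/10 = 17927/121343 = pi_Y  (ok)
  22728/121343*9/20 + 17927/121343*1/10 + 52471/242686*1/20 + 22624/121343*1/2 + 63657/242686*1/20 = 52471/242686 = pi_Z  (ok)
  22728/121343*1/10 + 17927/121343*1/5 + 52471/242686*1/20 + 22624/121343*1/20 + 63657/242686*9/20 = 22624/121343 = pi_W  (ok)
  22728/121343*1/10 + 17927/121343*1/10 + 52471/242686*3/5 + 22624/121343*1/4 + 63657/242686*1/5 = 63657/242686 = pi_U  (ok)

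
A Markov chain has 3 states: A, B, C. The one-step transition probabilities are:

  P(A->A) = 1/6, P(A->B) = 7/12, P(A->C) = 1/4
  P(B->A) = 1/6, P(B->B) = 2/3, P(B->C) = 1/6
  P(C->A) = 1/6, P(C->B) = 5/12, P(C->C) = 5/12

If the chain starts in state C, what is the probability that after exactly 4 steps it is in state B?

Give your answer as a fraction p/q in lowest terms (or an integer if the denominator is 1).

Answer: 151/256

Derivation:
Computing P^4 by repeated multiplication:
P^1 =
  A: [1/6, 7/12, 1/4]
  B: [1/6, 2/3, 1/6]
  C: [1/6, 5/12, 5/12]
P^2 =
  A: [1/6, 85/144, 35/144]
  B: [1/6, 11/18, 2/9]
  C: [1/6, 79/144, 41/144]
P^3 =
  A: [1/6, 341/576, 139/576]
  B: [1/6, 43/72, 17/72]
  C: [1/6, 335/576, 145/576]
P^4 =
  A: [1/6, 455/768, 185/768]
  B: [1/6, 19/32, 23/96]
  C: [1/6, 151/256, 187/768]

(P^4)[C -> B] = 151/256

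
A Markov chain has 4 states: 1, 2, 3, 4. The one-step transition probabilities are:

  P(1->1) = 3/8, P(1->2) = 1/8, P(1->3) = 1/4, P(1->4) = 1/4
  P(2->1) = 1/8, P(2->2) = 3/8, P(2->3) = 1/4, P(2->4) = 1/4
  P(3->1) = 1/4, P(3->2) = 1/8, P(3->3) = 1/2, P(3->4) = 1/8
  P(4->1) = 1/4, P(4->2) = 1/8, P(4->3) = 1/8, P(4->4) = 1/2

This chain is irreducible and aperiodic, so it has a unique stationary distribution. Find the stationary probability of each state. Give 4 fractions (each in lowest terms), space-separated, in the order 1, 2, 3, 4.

Answer: 11/42 1/6 2/7 2/7

Derivation:
The stationary distribution satisfies pi = pi * P, i.e.:
  pi_1 = 3/8*pi_1 + 1/8*pi_2 + 1/4*pi_3 + 1/4*pi_4
  pi_2 = 1/8*pi_1 + 3/8*pi_2 + 1/8*pi_3 + 1/8*pi_4
  pi_3 = 1/4*pi_1 + 1/4*pi_2 + 1/2*pi_3 + 1/8*pi_4
  pi_4 = 1/4*pi_1 + 1/4*pi_2 + 1/8*pi_3 + 1/2*pi_4
with normalization: pi_1 + pi_2 + pi_3 + pi_4 = 1.

Using the first 3 balance equations plus normalization, the linear system A*pi = b is:
  [-5/8, 1/8, 1/4, 1/4] . pi = 0
  [1/8, -5/8, 1/8, 1/8] . pi = 0
  [1/4, 1/4, -1/2, 1/8] . pi = 0
  [1, 1, 1, 1] . pi = 1

Solving yields:
  pi_1 = 11/42
  pi_2 = 1/6
  pi_3 = 2/7
  pi_4 = 2/7

Verification (pi * P):
  11/42*3/8 + 1/6*1/8 + 2/7*1/4 + 2/7*1/4 = 11/42 = pi_1  (ok)
  11/42*1/8 + 1/6*3/8 + 2/7*1/8 + 2/7*1/8 = 1/6 = pi_2  (ok)
  11/42*1/4 + 1/6*1/4 + 2/7*1/2 + 2/7*1/8 = 2/7 = pi_3  (ok)
  11/42*1/4 + 1/6*1/4 + 2/7*1/8 + 2/7*1/2 = 2/7 = pi_4  (ok)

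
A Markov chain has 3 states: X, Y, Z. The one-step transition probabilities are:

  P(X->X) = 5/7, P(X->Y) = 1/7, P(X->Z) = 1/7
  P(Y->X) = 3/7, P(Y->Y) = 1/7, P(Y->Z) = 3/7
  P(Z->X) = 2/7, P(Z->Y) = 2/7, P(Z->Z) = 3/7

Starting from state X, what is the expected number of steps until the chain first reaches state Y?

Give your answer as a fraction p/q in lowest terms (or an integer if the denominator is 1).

Let h_i = expected steps to first reach Y from state i.
Boundary: h_Y = 0.
First-step equations for the other states:
  h_X = 1 + 5/7*h_X + 1/7*h_Y + 1/7*h_Z
  h_Z = 1 + 2/7*h_X + 2/7*h_Y + 3/7*h_Z

Substituting h_Y = 0 and rearranging gives the linear system (I - Q) h = 1:
  [2/7, -1/7] . (h_X, h_Z) = 1
  [-2/7, 4/7] . (h_X, h_Z) = 1

Solving yields:
  h_X = 35/6
  h_Z = 14/3

Starting state is X, so the expected hitting time is h_X = 35/6.

Answer: 35/6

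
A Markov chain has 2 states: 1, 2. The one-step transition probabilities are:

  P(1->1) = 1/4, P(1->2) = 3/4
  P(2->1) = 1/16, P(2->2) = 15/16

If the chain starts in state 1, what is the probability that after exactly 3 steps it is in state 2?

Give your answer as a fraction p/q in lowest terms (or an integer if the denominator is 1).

Answer: 939/1024

Derivation:
Computing P^3 by repeated multiplication:
P^1 =
  1: [1/4, 3/4]
  2: [1/16, 15/16]
P^2 =
  1: [7/64, 57/64]
  2: [19/256, 237/256]
P^3 =
  1: [85/1024, 939/1024]
  2: [313/4096, 3783/4096]

(P^3)[1 -> 2] = 939/1024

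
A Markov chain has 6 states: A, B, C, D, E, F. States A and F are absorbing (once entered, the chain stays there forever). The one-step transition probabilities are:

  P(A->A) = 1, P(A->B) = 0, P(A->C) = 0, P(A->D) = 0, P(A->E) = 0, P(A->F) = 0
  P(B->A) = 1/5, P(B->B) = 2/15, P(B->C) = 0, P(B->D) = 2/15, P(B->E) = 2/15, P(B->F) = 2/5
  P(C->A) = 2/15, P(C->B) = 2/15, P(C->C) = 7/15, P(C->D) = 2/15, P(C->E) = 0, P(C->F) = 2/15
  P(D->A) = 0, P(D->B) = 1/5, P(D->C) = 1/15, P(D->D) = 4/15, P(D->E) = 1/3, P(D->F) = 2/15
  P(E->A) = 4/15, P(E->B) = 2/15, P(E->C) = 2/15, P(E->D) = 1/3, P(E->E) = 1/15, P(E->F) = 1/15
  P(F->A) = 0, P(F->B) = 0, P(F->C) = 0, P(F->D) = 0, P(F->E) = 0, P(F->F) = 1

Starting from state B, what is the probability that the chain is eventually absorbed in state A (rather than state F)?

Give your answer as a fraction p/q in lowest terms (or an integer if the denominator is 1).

Let a_i = P(absorbed in A | start in state i).
Boundary conditions: a_A = 1, a_F = 0.
For each transient state i, a_i = sum_j P(i->j) * a_j:
  a_B = 1/5*a_A + 2/15*a_B + 0*a_C + 2/15*a_D + 2/15*a_E + 2/5*a_F
  a_C = 2/15*a_A + 2/15*a_B + 7/15*a_C + 2/15*a_D + 0*a_E + 2/15*a_F
  a_D = 0*a_A + 1/5*a_B + 1/15*a_C + 4/15*a_D + 1/3*a_E + 2/15*a_F
  a_E = 4/15*a_A + 2/15*a_B + 2/15*a_C + 1/3*a_D + 1/15*a_E + 1/15*a_F

Substituting a_A = 1 and a_F = 0, rearrange to (I - Q) a = r where r[i] = P(i -> A):
  [13/15, 0, -2/15, -2/15] . (a_B, a_C, a_D, a_E) = 1/5
  [-2/15, 8/15, -2/15, 0] . (a_B, a_C, a_D, a_E) = 2/15
  [-1/5, -1/15, 11/15, -1/3] . (a_B, a_C, a_D, a_E) = 0
  [-2/15, -2/15, -1/3, 14/15] . (a_B, a_C, a_D, a_E) = 4/15

Solving yields:
  a_B = 347/929
  a_C = 409/929
  a_D = 360/929
  a_E = 502/929

Starting state is B, so the absorption probability is a_B = 347/929.

Answer: 347/929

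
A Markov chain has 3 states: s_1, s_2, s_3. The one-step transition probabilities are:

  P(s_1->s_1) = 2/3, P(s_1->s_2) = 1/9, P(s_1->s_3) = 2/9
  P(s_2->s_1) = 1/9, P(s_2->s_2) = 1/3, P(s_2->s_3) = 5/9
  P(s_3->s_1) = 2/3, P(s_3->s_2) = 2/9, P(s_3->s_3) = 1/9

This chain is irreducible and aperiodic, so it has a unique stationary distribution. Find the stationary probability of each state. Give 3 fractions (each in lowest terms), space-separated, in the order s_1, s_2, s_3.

Answer: 38/67 12/67 17/67

Derivation:
The stationary distribution satisfies pi = pi * P, i.e.:
  pi_s_1 = 2/3*pi_s_1 + 1/9*pi_s_2 + 2/3*pi_s_3
  pi_s_2 = 1/9*pi_s_1 + 1/3*pi_s_2 + 2/9*pi_s_3
  pi_s_3 = 2/9*pi_s_1 + 5/9*pi_s_2 + 1/9*pi_s_3
with normalization: pi_s_1 + pi_s_2 + pi_s_3 = 1.

Using the first 2 balance equations plus normalization, the linear system A*pi = b is:
  [-1/3, 1/9, 2/3] . pi = 0
  [1/9, -2/3, 2/9] . pi = 0
  [1, 1, 1] . pi = 1

Solving yields:
  pi_s_1 = 38/67
  pi_s_2 = 12/67
  pi_s_3 = 17/67

Verification (pi * P):
  38/67*2/3 + 12/67*1/9 + 17/67*2/3 = 38/67 = pi_s_1  (ok)
  38/67*1/9 + 12/67*1/3 + 17/67*2/9 = 12/67 = pi_s_2  (ok)
  38/67*2/9 + 12/67*5/9 + 17/67*1/9 = 17/67 = pi_s_3  (ok)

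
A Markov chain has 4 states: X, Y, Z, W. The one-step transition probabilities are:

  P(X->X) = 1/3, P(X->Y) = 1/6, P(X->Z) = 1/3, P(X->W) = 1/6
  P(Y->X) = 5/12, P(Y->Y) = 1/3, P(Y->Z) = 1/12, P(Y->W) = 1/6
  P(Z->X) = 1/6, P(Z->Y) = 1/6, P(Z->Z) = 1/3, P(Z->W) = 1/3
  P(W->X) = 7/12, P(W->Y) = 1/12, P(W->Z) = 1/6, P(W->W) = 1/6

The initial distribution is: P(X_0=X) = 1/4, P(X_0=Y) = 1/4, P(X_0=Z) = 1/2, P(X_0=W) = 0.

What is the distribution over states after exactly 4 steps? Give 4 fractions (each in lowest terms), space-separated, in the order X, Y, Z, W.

Propagating the distribution step by step (d_{t+1} = d_t * P):
d_0 = (X=1/4, Y=1/4, Z=1/2, W=0)
  d_1[X] = 1/4*1/3 + 1/4*5/12 + 1/2*1/6 + 0*7/12 = 13/48
  d_1[Y] = 1/4*1/6 + 1/4*1/3 + 1/2*1/6 + 0*1/12 = 5/24
  d_1[Z] = 1/4*1/3 + 1/4*1/12 + 1/2*1/3 + 0*1/6 = 13/48
  d_1[W] = 1/4*1/6 + 1/4*1/6 + 1/2*1/3 + 0*1/6 = 1/4
d_1 = (X=13/48, Y=5/24, Z=13/48, W=1/4)
  d_2[X] = 13/48*1/3 + 5/24*5/12 + 13/48*1/6 + 1/4*7/12 = 53/144
  d_2[Y] = 13/48*1/6 + 5/24*1/3 + 13/48*1/6 + 1/4*1/12 = 13/72
  d_2[Z] = 13/48*1/3 + 5/24*1/12 + 13/48*1/3 + 1/4*1/6 = 23/96
  d_2[W] = 13/48*1/6 + 5/24*1/6 + 13/48*1/3 + 1/4*1/6 = 61/288
d_2 = (X=53/144, Y=13/72, Z=23/96, W=61/288)
  d_3[X] = 53/144*1/3 + 13/72*5/12 + 23/96*1/6 + 61/288*7/12 = 1249/3456
  d_3[Y] = 53/144*1/6 + 13/72*1/3 + 23/96*1/6 + 61/288*1/12 = 619/3456
  d_3[Z] = 53/144*1/3 + 13/72*1/12 + 23/96*1/3 + 61/288*1/6 = 437/1728
  d_3[W] = 53/144*1/6 + 13/72*1/6 + 23/96*1/3 + 61/288*1/6 = 119/576
d_3 = (X=1249/3456, Y=619/3456, Z=437/1728, W=119/576)
  d_4[X] = 1249/3456*1/3 + 619/3456*5/12 + 437/1728*1/6 + 119/576*7/12 = 14837/41472
  d_4[Y] = 1249/3456*1/6 + 619/3456*1/3 + 437/1728*1/6 + 119/576*1/12 = 1859/10368
  d_4[Z] = 1249/3456*1/3 + 619/3456*1/12 + 437/1728*1/3 + 119/576*1/6 = 1171/4608
  d_4[W] = 1249/3456*1/6 + 619/3456*1/6 + 437/1728*1/3 + 119/576*1/6 = 2165/10368
d_4 = (X=14837/41472, Y=1859/10368, Z=1171/4608, W=2165/10368)

Answer: 14837/41472 1859/10368 1171/4608 2165/10368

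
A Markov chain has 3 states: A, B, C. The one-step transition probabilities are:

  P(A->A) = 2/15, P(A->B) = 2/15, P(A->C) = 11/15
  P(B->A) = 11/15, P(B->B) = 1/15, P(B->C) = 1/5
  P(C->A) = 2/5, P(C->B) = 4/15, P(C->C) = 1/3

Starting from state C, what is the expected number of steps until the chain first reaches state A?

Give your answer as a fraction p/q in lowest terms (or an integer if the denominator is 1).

Let h_i = expected steps to first reach A from state i.
Boundary: h_A = 0.
First-step equations for the other states:
  h_B = 1 + 11/15*h_A + 1/15*h_B + 1/5*h_C
  h_C = 1 + 2/5*h_A + 4/15*h_B + 1/3*h_C

Substituting h_A = 0 and rearranging gives the linear system (I - Q) h = 1:
  [14/15, -1/5] . (h_B, h_C) = 1
  [-4/15, 2/3] . (h_B, h_C) = 1

Solving yields:
  h_B = 195/128
  h_C = 135/64

Starting state is C, so the expected hitting time is h_C = 135/64.

Answer: 135/64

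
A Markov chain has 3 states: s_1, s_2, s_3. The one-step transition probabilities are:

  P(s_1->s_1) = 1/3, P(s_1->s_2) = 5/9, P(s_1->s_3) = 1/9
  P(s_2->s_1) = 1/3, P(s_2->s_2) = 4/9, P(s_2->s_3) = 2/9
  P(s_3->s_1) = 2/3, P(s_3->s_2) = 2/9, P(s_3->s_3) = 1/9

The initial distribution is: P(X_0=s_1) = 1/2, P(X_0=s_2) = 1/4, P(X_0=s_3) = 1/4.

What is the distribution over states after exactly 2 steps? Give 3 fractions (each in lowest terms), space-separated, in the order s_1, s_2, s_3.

Answer: 41/108 149/324 13/81

Derivation:
Propagating the distribution step by step (d_{t+1} = d_t * P):
d_0 = (s_1=1/2, s_2=1/4, s_3=1/4)
  d_1[s_1] = 1/2*1/3 + 1/4*1/3 + 1/4*2/3 = 5/12
  d_1[s_2] = 1/2*5/9 + 1/4*4/9 + 1/4*2/9 = 4/9
  d_1[s_3] = 1/2*1/9 + 1/4*2/9 + 1/4*1/9 = 5/36
d_1 = (s_1=5/12, s_2=4/9, s_3=5/36)
  d_2[s_1] = 5/12*1/3 + 4/9*1/3 + 5/36*2/3 = 41/108
  d_2[s_2] = 5/12*5/9 + 4/9*4/9 + 5/36*2/9 = 149/324
  d_2[s_3] = 5/12*1/9 + 4/9*2/9 + 5/36*1/9 = 13/81
d_2 = (s_1=41/108, s_2=149/324, s_3=13/81)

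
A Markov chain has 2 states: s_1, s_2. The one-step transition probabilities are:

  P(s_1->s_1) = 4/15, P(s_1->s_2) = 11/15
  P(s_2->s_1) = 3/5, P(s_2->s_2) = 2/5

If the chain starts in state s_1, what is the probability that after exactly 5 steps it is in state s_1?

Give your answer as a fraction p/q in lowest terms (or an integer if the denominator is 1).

Computing P^5 by repeated multiplication:
P^1 =
  s_1: [4/15, 11/15]
  s_2: [3/5, 2/5]
P^2 =
  s_1: [23/45, 22/45]
  s_2: [2/5, 3/5]
P^3 =
  s_1: [58/135, 77/135]
  s_2: [7/15, 8/15]
P^4 =
  s_1: [37/81, 44/81]
  s_2: [4/9, 5/9]
P^5 =
  s_1: [544/1215, 671/1215]
  s_2: [61/135, 74/135]

(P^5)[s_1 -> s_1] = 544/1215

Answer: 544/1215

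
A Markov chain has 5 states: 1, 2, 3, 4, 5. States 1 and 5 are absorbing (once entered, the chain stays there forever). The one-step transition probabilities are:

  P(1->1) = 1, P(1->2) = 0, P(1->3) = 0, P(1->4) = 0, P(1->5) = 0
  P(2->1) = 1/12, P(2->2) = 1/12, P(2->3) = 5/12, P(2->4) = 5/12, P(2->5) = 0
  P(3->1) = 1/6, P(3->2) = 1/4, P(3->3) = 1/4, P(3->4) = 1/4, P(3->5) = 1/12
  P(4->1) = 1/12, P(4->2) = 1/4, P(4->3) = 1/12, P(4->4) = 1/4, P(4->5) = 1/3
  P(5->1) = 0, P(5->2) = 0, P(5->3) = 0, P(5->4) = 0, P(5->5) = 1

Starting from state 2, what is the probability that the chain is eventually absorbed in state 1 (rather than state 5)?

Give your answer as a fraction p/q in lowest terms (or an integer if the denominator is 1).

Answer: 119/264

Derivation:
Let a_i = P(absorbed in 1 | start in state i).
Boundary conditions: a_1 = 1, a_5 = 0.
For each transient state i, a_i = sum_j P(i->j) * a_j:
  a_2 = 1/12*a_1 + 1/12*a_2 + 5/12*a_3 + 5/12*a_4 + 0*a_5
  a_3 = 1/6*a_1 + 1/4*a_2 + 1/4*a_3 + 1/4*a_4 + 1/12*a_5
  a_4 = 1/12*a_1 + 1/4*a_2 + 1/12*a_3 + 1/4*a_4 + 1/3*a_5

Substituting a_1 = 1 and a_5 = 0, rearrange to (I - Q) a = r where r[i] = P(i -> 1):
  [11/12, -5/12, -5/12] . (a_2, a_3, a_4) = 1/12
  [-1/4, 3/4, -1/4] . (a_2, a_3, a_4) = 1/6
  [-1/4, -1/12, 3/4] . (a_2, a_3, a_4) = 1/12

Solving yields:
  a_2 = 119/264
  a_3 = 21/44
  a_4 = 83/264

Starting state is 2, so the absorption probability is a_2 = 119/264.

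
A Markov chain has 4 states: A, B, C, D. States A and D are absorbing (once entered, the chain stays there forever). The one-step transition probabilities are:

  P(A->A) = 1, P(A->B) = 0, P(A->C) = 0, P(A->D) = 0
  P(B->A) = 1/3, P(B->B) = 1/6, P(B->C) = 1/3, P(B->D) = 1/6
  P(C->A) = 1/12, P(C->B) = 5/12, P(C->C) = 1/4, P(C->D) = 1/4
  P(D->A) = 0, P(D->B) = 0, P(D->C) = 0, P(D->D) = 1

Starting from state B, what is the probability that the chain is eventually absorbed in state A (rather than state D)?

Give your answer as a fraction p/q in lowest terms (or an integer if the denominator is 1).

Let a_i = P(absorbed in A | start in state i).
Boundary conditions: a_A = 1, a_D = 0.
For each transient state i, a_i = sum_j P(i->j) * a_j:
  a_B = 1/3*a_A + 1/6*a_B + 1/3*a_C + 1/6*a_D
  a_C = 1/12*a_A + 5/12*a_B + 1/4*a_C + 1/4*a_D

Substituting a_A = 1 and a_D = 0, rearrange to (I - Q) a = r where r[i] = P(i -> A):
  [5/6, -1/3] . (a_B, a_C) = 1/3
  [-5/12, 3/4] . (a_B, a_C) = 1/12

Solving yields:
  a_B = 4/7
  a_C = 3/7

Starting state is B, so the absorption probability is a_B = 4/7.

Answer: 4/7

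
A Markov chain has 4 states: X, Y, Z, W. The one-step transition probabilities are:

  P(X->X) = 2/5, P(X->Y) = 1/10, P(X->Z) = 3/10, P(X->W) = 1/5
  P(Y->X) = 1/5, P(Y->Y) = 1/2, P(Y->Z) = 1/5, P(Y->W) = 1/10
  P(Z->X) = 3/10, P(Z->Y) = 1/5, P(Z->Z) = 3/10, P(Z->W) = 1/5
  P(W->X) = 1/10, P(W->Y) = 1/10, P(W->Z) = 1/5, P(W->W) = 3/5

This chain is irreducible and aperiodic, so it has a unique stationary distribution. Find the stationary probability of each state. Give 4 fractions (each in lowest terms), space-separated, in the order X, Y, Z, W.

Answer: 89/365 76/365 91/365 109/365

Derivation:
The stationary distribution satisfies pi = pi * P, i.e.:
  pi_X = 2/5*pi_X + 1/5*pi_Y + 3/10*pi_Z + 1/10*pi_W
  pi_Y = 1/10*pi_X + 1/2*pi_Y + 1/5*pi_Z + 1/10*pi_W
  pi_Z = 3/10*pi_X + 1/5*pi_Y + 3/10*pi_Z + 1/5*pi_W
  pi_W = 1/5*pi_X + 1/10*pi_Y + 1/5*pi_Z + 3/5*pi_W
with normalization: pi_X + pi_Y + pi_Z + pi_W = 1.

Using the first 3 balance equations plus normalization, the linear system A*pi = b is:
  [-3/5, 1/5, 3/10, 1/10] . pi = 0
  [1/10, -1/2, 1/5, 1/10] . pi = 0
  [3/10, 1/5, -7/10, 1/5] . pi = 0
  [1, 1, 1, 1] . pi = 1

Solving yields:
  pi_X = 89/365
  pi_Y = 76/365
  pi_Z = 91/365
  pi_W = 109/365

Verification (pi * P):
  89/365*2/5 + 76/365*1/5 + 91/365*3/10 + 109/365*1/10 = 89/365 = pi_X  (ok)
  89/365*1/10 + 76/365*1/2 + 91/365*1/5 + 109/365*1/10 = 76/365 = pi_Y  (ok)
  89/365*3/10 + 76/365*1/5 + 91/365*3/10 + 109/365*1/5 = 91/365 = pi_Z  (ok)
  89/365*1/5 + 76/365*1/10 + 91/365*1/5 + 109/365*3/5 = 109/365 = pi_W  (ok)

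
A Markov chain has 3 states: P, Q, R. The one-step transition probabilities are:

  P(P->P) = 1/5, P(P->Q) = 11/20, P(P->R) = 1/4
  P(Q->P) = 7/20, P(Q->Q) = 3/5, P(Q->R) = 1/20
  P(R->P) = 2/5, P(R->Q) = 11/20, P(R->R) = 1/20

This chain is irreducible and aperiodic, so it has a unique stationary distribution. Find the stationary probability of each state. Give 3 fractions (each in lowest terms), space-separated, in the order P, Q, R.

Answer: 47/152 11/19 17/152

Derivation:
The stationary distribution satisfies pi = pi * P, i.e.:
  pi_P = 1/5*pi_P + 7/20*pi_Q + 2/5*pi_R
  pi_Q = 11/20*pi_P + 3/5*pi_Q + 11/20*pi_R
  pi_R = 1/4*pi_P + 1/20*pi_Q + 1/20*pi_R
with normalization: pi_P + pi_Q + pi_R = 1.

Using the first 2 balance equations plus normalization, the linear system A*pi = b is:
  [-4/5, 7/20, 2/5] . pi = 0
  [11/20, -2/5, 11/20] . pi = 0
  [1, 1, 1] . pi = 1

Solving yields:
  pi_P = 47/152
  pi_Q = 11/19
  pi_R = 17/152

Verification (pi * P):
  47/152*1/5 + 11/19*7/20 + 17/152*2/5 = 47/152 = pi_P  (ok)
  47/152*11/20 + 11/19*3/5 + 17/152*11/20 = 11/19 = pi_Q  (ok)
  47/152*1/4 + 11/19*1/20 + 17/152*1/20 = 17/152 = pi_R  (ok)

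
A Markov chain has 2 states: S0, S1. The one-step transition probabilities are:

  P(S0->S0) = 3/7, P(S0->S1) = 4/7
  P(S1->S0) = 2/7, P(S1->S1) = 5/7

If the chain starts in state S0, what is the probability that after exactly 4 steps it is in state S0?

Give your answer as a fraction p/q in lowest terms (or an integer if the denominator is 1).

Answer: 801/2401

Derivation:
Computing P^4 by repeated multiplication:
P^1 =
  S0: [3/7, 4/7]
  S1: [2/7, 5/7]
P^2 =
  S0: [17/49, 32/49]
  S1: [16/49, 33/49]
P^3 =
  S0: [115/343, 228/343]
  S1: [114/343, 229/343]
P^4 =
  S0: [801/2401, 1600/2401]
  S1: [800/2401, 1601/2401]

(P^4)[S0 -> S0] = 801/2401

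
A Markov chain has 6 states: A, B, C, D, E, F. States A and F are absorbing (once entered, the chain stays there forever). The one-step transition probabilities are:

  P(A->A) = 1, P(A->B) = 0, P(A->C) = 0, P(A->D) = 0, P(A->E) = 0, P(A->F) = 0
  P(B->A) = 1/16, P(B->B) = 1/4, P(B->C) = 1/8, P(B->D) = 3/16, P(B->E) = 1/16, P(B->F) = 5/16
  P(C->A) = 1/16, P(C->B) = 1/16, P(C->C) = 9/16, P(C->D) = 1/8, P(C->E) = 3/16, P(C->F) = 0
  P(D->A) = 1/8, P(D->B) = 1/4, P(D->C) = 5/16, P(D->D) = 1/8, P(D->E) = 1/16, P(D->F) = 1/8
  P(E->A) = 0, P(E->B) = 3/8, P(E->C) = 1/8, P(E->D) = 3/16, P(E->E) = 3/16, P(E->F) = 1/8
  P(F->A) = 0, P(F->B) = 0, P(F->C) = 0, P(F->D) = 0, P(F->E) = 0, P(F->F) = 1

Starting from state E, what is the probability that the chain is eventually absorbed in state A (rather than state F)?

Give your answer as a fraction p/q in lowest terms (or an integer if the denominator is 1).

Answer: 2345/8426

Derivation:
Let a_i = P(absorbed in A | start in state i).
Boundary conditions: a_A = 1, a_F = 0.
For each transient state i, a_i = sum_j P(i->j) * a_j:
  a_B = 1/16*a_A + 1/4*a_B + 1/8*a_C + 3/16*a_D + 1/16*a_E + 5/16*a_F
  a_C = 1/16*a_A + 1/16*a_B + 9/16*a_C + 1/8*a_D + 3/16*a_E + 0*a_F
  a_D = 1/8*a_A + 1/4*a_B + 5/16*a_C + 1/8*a_D + 1/16*a_E + 1/8*a_F
  a_E = 0*a_A + 3/8*a_B + 1/8*a_C + 3/16*a_D + 3/16*a_E + 1/8*a_F

Substituting a_A = 1 and a_F = 0, rearrange to (I - Q) a = r where r[i] = P(i -> A):
  [3/4, -1/8, -3/16, -1/16] . (a_B, a_C, a_D, a_E) = 1/16
  [-1/16, 7/16, -1/8, -3/16] . (a_B, a_C, a_D, a_E) = 1/16
  [-1/4, -5/16, 7/8, -1/16] . (a_B, a_C, a_D, a_E) = 1/8
  [-3/8, -1/8, -3/16, 13/16] . (a_B, a_C, a_D, a_E) = 0

Solving yields:
  a_B = 1146/4213
  a_C = 3469/8426
  a_D = 3265/8426
  a_E = 2345/8426

Starting state is E, so the absorption probability is a_E = 2345/8426.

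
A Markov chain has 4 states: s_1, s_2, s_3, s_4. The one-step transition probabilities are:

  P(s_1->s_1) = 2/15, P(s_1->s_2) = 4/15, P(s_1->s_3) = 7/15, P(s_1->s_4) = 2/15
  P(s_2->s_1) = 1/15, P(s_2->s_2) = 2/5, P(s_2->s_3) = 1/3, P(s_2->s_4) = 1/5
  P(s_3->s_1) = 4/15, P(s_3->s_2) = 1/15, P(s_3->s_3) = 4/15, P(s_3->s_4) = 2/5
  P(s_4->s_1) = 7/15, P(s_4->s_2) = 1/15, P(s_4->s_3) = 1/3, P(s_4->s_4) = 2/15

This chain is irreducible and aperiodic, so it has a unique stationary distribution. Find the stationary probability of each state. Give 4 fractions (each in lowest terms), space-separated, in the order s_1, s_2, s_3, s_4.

The stationary distribution satisfies pi = pi * P, i.e.:
  pi_s_1 = 2/15*pi_s_1 + 1/15*pi_s_2 + 4/15*pi_s_3 + 7/15*pi_s_4
  pi_s_2 = 4/15*pi_s_1 + 2/5*pi_s_2 + 1/15*pi_s_3 + 1/15*pi_s_4
  pi_s_3 = 7/15*pi_s_1 + 1/3*pi_s_2 + 4/15*pi_s_3 + 1/3*pi_s_4
  pi_s_4 = 2/15*pi_s_1 + 1/5*pi_s_2 + 2/5*pi_s_3 + 2/15*pi_s_4
with normalization: pi_s_1 + pi_s_2 + pi_s_3 + pi_s_4 = 1.

Using the first 3 balance equations plus normalization, the linear system A*pi = b is:
  [-13/15, 1/15, 4/15, 7/15] . pi = 0
  [4/15, -3/5, 1/15, 1/15] . pi = 0
  [7/15, 1/3, -11/15, 1/3] . pi = 0
  [1, 1, 1, 1] . pi = 1

Solving yields:
  pi_s_1 = 437/1774
  pi_s_2 = 617/3548
  pi_s_3 = 609/1774
  pi_s_4 = 839/3548

Verification (pi * P):
  437/1774*2/15 + 617/3548*1/15 + 609/1774*4/15 + 839/3548*7/15 = 437/1774 = pi_s_1  (ok)
  437/1774*4/15 + 617/3548*2/5 + 609/1774*1/15 + 839/3548*1/15 = 617/3548 = pi_s_2  (ok)
  437/1774*7/15 + 617/3548*1/3 + 609/1774*4/15 + 839/3548*1/3 = 609/1774 = pi_s_3  (ok)
  437/1774*2/15 + 617/3548*1/5 + 609/1774*2/5 + 839/3548*2/15 = 839/3548 = pi_s_4  (ok)

Answer: 437/1774 617/3548 609/1774 839/3548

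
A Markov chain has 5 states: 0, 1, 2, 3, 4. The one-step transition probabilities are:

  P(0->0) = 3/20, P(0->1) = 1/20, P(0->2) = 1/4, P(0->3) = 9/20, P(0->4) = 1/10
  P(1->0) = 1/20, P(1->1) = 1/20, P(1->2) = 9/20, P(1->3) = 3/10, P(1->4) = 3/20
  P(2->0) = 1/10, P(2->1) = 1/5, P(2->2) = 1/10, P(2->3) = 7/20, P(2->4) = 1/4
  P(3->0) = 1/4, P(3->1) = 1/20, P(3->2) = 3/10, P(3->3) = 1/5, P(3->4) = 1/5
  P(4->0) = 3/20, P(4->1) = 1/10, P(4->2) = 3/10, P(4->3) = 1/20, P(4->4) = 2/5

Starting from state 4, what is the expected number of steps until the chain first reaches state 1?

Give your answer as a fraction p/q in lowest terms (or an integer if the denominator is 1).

Answer: 155420/16373

Derivation:
Let h_i = expected steps to first reach 1 from state i.
Boundary: h_1 = 0.
First-step equations for the other states:
  h_0 = 1 + 3/20*h_0 + 1/20*h_1 + 1/4*h_2 + 9/20*h_3 + 1/10*h_4
  h_2 = 1 + 1/10*h_0 + 1/5*h_1 + 1/10*h_2 + 7/20*h_3 + 1/4*h_4
  h_3 = 1 + 1/4*h_0 + 1/20*h_1 + 3/10*h_2 + 1/5*h_3 + 1/5*h_4
  h_4 = 1 + 3/20*h_0 + 1/10*h_1 + 3/10*h_2 + 1/20*h_3 + 2/5*h_4

Substituting h_1 = 0 and rearranging gives the linear system (I - Q) h = 1:
  [17/20, -1/4, -9/20, -1/10] . (h_0, h_2, h_3, h_4) = 1
  [-1/10, 9/10, -7/20, -1/4] . (h_0, h_2, h_3, h_4) = 1
  [-1/4, -3/10, 4/5, -1/5] . (h_0, h_2, h_3, h_4) = 1
  [-3/20, -3/10, -1/20, 3/5] . (h_0, h_2, h_3, h_4) = 1

Solving yields:
  h_0 = 167980/16373
  h_2 = 144600/16373
  h_3 = 23720/2339
  h_4 = 155420/16373

Starting state is 4, so the expected hitting time is h_4 = 155420/16373.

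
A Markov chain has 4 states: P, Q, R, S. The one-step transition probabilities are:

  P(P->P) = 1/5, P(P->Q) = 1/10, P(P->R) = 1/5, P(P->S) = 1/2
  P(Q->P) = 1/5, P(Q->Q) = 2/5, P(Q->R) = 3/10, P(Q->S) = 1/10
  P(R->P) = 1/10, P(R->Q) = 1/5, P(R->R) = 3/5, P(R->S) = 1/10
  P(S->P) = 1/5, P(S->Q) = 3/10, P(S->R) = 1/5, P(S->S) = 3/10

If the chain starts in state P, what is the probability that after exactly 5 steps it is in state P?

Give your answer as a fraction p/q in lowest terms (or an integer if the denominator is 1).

Answer: 2047/12500

Derivation:
Computing P^5 by repeated multiplication:
P^1 =
  P: [1/5, 1/10, 1/5, 1/2]
  Q: [1/5, 2/5, 3/10, 1/10]
  R: [1/10, 1/5, 3/5, 1/10]
  S: [1/5, 3/10, 1/5, 3/10]
P^2 =
  P: [9/50, 1/4, 29/100, 7/25]
  Q: [17/100, 27/100, 9/25, 1/5]
  R: [7/50, 6/25, 23/50, 4/25]
  S: [9/50, 27/100, 31/100, 6/25]
P^3 =
  P: [171/1000, 13/50, 341/1000, 57/250]
  Q: [41/250, 257/1000, 371/1000, 26/125]
  R: [77/500, 1/4, 51/125, 47/250]
  S: [169/1000, 13/50, 351/1000, 11/50]
P^4 =
  P: [1659/10000, 2577/10000, 453/1250, 107/500]
  Q: [1629/10000, 1279/5000, 3741/10000, 259/1250]
  R: [199/1250, 1267/5000, 1941/5000, 249/1250]
  S: [1649/10000, 2571/10000, 229/625, 529/2500]
P^5 =
  P: [2047/12500, 5127/20000, 37073/100000, 5229/25000]
  Q: [16259/100000, 25559/100000, 18761/50000, 1033/5000]
  R: [8059/50000, 6367/25000, 19031/50000, 636/3125]
  S: [1021/6250, 25609/100000, 37227/100000, 5207/25000]

(P^5)[P -> P] = 2047/12500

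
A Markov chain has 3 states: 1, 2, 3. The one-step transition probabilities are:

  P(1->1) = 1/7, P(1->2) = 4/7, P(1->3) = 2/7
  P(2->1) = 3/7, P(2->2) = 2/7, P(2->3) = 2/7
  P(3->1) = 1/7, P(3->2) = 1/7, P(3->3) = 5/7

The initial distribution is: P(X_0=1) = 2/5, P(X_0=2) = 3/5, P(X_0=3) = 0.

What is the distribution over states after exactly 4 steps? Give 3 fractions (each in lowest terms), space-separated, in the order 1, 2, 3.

Answer: 2747/12005 494/1715 1160/2401

Derivation:
Propagating the distribution step by step (d_{t+1} = d_t * P):
d_0 = (1=2/5, 2=3/5, 3=0)
  d_1[1] = 2/5*1/7 + 3/5*3/7 + 0*1/7 = 11/35
  d_1[2] = 2/5*4/7 + 3/5*2/7 + 0*1/7 = 2/5
  d_1[3] = 2/5*2/7 + 3/5*2/7 + 0*5/7 = 2/7
d_1 = (1=11/35, 2=2/5, 3=2/7)
  d_2[1] = 11/35*1/7 + 2/5*3/7 + 2/7*1/7 = 9/35
  d_2[2] = 11/35*4/7 + 2/5*2/7 + 2/7*1/7 = 82/245
  d_2[3] = 11/35*2/7 + 2/5*2/7 + 2/7*5/7 = 20/49
d_2 = (1=9/35, 2=82/245, 3=20/49)
  d_3[1] = 9/35*1/7 + 82/245*3/7 + 20/49*1/7 = 409/1715
  d_3[2] = 9/35*4/7 + 82/245*2/7 + 20/49*1/7 = 516/1715
  d_3[3] = 9/35*2/7 + 82/245*2/7 + 20/49*5/7 = 158/343
d_3 = (1=409/1715, 2=516/1715, 3=158/343)
  d_4[1] = 409/1715*1/7 + 516/1715*3/7 + 158/343*1/7 = 2747/12005
  d_4[2] = 409/1715*4/7 + 516/1715*2/7 + 158/343*1/7 = 494/1715
  d_4[3] = 409/1715*2/7 + 516/1715*2/7 + 158/343*5/7 = 1160/2401
d_4 = (1=2747/12005, 2=494/1715, 3=1160/2401)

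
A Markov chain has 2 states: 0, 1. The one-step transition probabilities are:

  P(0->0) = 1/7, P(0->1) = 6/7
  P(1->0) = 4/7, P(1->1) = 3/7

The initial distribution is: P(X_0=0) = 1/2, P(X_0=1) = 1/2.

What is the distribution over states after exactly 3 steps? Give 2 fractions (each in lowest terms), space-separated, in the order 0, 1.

Answer: 269/686 417/686

Derivation:
Propagating the distribution step by step (d_{t+1} = d_t * P):
d_0 = (0=1/2, 1=1/2)
  d_1[0] = 1/2*1/7 + 1/2*4/7 = 5/14
  d_1[1] = 1/2*6/7 + 1/2*3/7 = 9/14
d_1 = (0=5/14, 1=9/14)
  d_2[0] = 5/14*1/7 + 9/14*4/7 = 41/98
  d_2[1] = 5/14*6/7 + 9/14*3/7 = 57/98
d_2 = (0=41/98, 1=57/98)
  d_3[0] = 41/98*1/7 + 57/98*4/7 = 269/686
  d_3[1] = 41/98*6/7 + 57/98*3/7 = 417/686
d_3 = (0=269/686, 1=417/686)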